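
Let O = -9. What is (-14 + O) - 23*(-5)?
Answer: 92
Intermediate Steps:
(-14 + O) - 23*(-5) = (-14 - 9) - 23*(-5) = -23 + 115 = 92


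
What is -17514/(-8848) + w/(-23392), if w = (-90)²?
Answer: 377253/230996 ≈ 1.6332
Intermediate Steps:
w = 8100
-17514/(-8848) + w/(-23392) = -17514/(-8848) + 8100/(-23392) = -17514*(-1/8848) + 8100*(-1/23392) = 1251/632 - 2025/5848 = 377253/230996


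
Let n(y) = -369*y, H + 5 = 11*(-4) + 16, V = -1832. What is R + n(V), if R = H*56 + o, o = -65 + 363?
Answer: 674458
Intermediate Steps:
H = -33 (H = -5 + (11*(-4) + 16) = -5 + (-44 + 16) = -5 - 28 = -33)
o = 298
R = -1550 (R = -33*56 + 298 = -1848 + 298 = -1550)
R + n(V) = -1550 - 369*(-1832) = -1550 + 676008 = 674458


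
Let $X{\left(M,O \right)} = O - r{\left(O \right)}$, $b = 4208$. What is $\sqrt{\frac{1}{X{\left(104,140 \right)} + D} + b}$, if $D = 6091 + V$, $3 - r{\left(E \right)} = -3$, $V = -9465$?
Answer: $\frac{\sqrt{136339190}}{180} \approx 64.869$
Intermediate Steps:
$r{\left(E \right)} = 6$ ($r{\left(E \right)} = 3 - -3 = 3 + 3 = 6$)
$X{\left(M,O \right)} = -6 + O$ ($X{\left(M,O \right)} = O - 6 = -6 + O$)
$D = -3374$ ($D = 6091 - 9465 = -3374$)
$\sqrt{\frac{1}{X{\left(104,140 \right)} + D} + b} = \sqrt{\frac{1}{\left(-6 + 140\right) - 3374} + 4208} = \sqrt{\frac{1}{134 - 3374} + 4208} = \sqrt{\frac{1}{-3240} + 4208} = \sqrt{- \frac{1}{3240} + 4208} = \sqrt{\frac{13633919}{3240}} = \frac{\sqrt{136339190}}{180}$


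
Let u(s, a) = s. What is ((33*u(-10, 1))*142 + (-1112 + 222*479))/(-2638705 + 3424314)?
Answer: 5306/71419 ≈ 0.074294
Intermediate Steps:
((33*u(-10, 1))*142 + (-1112 + 222*479))/(-2638705 + 3424314) = ((33*(-10))*142 + (-1112 + 222*479))/(-2638705 + 3424314) = (-330*142 + (-1112 + 106338))/785609 = (-46860 + 105226)*(1/785609) = 58366*(1/785609) = 5306/71419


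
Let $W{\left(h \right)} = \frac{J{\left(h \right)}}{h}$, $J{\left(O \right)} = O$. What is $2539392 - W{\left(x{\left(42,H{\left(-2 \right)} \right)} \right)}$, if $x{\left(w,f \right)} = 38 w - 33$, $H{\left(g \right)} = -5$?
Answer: $2539391$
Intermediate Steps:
$x{\left(w,f \right)} = -33 + 38 w$
$W{\left(h \right)} = 1$ ($W{\left(h \right)} = \frac{h}{h} = 1$)
$2539392 - W{\left(x{\left(42,H{\left(-2 \right)} \right)} \right)} = 2539392 - 1 = 2539391$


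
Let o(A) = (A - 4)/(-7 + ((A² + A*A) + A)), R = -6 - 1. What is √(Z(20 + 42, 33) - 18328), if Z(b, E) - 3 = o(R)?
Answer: I*√32325531/42 ≈ 135.37*I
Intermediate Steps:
R = -7
o(A) = (-4 + A)/(-7 + A + 2*A²) (o(A) = (-4 + A)/(-7 + ((A² + A²) + A)) = (-4 + A)/(-7 + (2*A² + A)) = (-4 + A)/(-7 + (A + 2*A²)) = (-4 + A)/(-7 + A + 2*A²))
Z(b, E) = 241/84 (Z(b, E) = 3 + (-4 - 7)/(-7 - 7 + 2*(-7)²) = 3 - 11/(-7 - 7 + 2*49) = 3 - 11/(-7 - 7 + 98) = 3 - 11/84 = 241/84)
√(Z(20 + 42, 33) - 18328) = √(241/84 - 18328) = √(-1539311/84) = I*√32325531/42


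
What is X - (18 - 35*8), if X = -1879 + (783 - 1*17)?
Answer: -851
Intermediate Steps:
X = -1113 (X = -1879 + (783 - 17) = -1879 + 766 = -1113)
X - (18 - 35*8) = -1113 - (18 - 35*8) = -1113 - (18 - 280) = -1113 - 1*(-262) = -1113 + 262 = -851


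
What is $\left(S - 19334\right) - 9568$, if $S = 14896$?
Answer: $-14006$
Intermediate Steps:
$\left(S - 19334\right) - 9568 = \left(14896 - 19334\right) - 9568 = -4438 + \left(-16577 + 7009\right) = -4438 - 9568 = -14006$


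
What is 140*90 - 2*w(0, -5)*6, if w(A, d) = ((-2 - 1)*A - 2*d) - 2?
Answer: 12504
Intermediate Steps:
w(A, d) = -2 - 3*A - 2*d (w(A, d) = (-3*A - 2*d) - 2 = -2 - 3*A - 2*d)
140*90 - 2*w(0, -5)*6 = 140*90 - 2*(-2 - 3*0 - 2*(-5))*6 = 12600 - 2*(-2 + 0 + 10)*6 = 12600 - 2*8*6 = 12600 - 16*6 = 12600 - 96 = 12504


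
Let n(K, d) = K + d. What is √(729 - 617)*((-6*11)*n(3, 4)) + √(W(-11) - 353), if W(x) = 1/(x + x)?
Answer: -1848*√7 + 3*I*√18986/22 ≈ -4889.4 + 18.789*I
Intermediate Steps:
W(x) = 1/(2*x)
√(729 - 617)*((-6*11)*n(3, 4)) + √(W(-11) - 353) = √(729 - 617)*((-6*11)*(3 + 4)) + √((½)/(-11) - 353) = √112*(-66*7) + √((½)*(-1/11) - 353) = (4*√7)*(-462) + √(-1/22 - 353) = -1848*√7 + √(-7767/22) = -1848*√7 + 3*I*√18986/22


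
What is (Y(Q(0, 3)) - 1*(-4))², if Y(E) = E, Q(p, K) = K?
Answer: 49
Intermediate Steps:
(Y(Q(0, 3)) - 1*(-4))² = (3 - 1*(-4))² = (3 + 4)² = 7² = 49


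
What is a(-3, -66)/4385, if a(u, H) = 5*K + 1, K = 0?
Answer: 1/4385 ≈ 0.00022805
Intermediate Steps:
a(u, H) = 1 (a(u, H) = 5*0 + 1 = 0 + 1 = 1)
a(-3, -66)/4385 = 1/4385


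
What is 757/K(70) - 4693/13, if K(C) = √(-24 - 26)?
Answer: -361 - 757*I*√2/10 ≈ -361.0 - 107.06*I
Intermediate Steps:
K(C) = 5*I*√2 (K(C) = √(-50) = 5*I*√2)
757/K(70) - 4693/13 = 757/((5*I*√2)) - 4693/13 = 757*(-I*√2/10) - 4693*1/13 = -757*I*√2/10 - 361 = -361 - 757*I*√2/10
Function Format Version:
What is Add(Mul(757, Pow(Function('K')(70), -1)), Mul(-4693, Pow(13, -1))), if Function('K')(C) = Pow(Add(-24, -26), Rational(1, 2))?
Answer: Add(-361, Mul(Rational(-757, 10), I, Pow(2, Rational(1, 2)))) ≈ Add(-361.00, Mul(-107.06, I))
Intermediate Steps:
Function('K')(C) = Mul(5, I, Pow(2, Rational(1, 2))) (Function('K')(C) = Pow(-50, Rational(1, 2)) = Mul(5, I, Pow(2, Rational(1, 2))))
Add(Mul(757, Pow(Function('K')(70), -1)), Mul(-4693, Pow(13, -1))) = Add(Mul(757, Pow(Mul(5, I, Pow(2, Rational(1, 2))), -1)), Mul(-4693, Pow(13, -1))) = Add(Mul(757, Mul(Rational(-1, 10), I, Pow(2, Rational(1, 2)))), Mul(-4693, Rational(1, 13))) = Add(Mul(Rational(-757, 10), I, Pow(2, Rational(1, 2))), -361) = Add(-361, Mul(Rational(-757, 10), I, Pow(2, Rational(1, 2))))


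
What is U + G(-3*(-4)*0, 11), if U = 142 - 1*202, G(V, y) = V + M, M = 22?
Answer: -38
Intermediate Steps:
G(V, y) = 22 + V (G(V, y) = V + 22 = 22 + V)
U = -60 (U = 142 - 202 = -60)
U + G(-3*(-4)*0, 11) = -60 + (22 - 3*(-4)*0) = -60 + (22 + 12*0) = -60 + (22 + 0) = -60 + 22 = -38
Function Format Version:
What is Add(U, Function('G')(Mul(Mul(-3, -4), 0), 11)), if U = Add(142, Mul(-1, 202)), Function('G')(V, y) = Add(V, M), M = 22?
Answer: -38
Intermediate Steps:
Function('G')(V, y) = Add(22, V) (Function('G')(V, y) = Add(V, 22) = Add(22, V))
U = -60 (U = Add(142, -202) = -60)
Add(U, Function('G')(Mul(Mul(-3, -4), 0), 11)) = Add(-60, Add(22, Mul(Mul(-3, -4), 0))) = Add(-60, Add(22, Mul(12, 0))) = Add(-60, Add(22, 0)) = Add(-60, 22) = -38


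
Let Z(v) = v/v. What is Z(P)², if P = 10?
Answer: 1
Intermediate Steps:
Z(v) = 1
Z(P)² = 1² = 1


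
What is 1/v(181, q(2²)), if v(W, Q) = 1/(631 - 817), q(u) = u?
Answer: -186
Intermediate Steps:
v(W, Q) = -1/186 (v(W, Q) = 1/(-186) = -1/186)
1/v(181, q(2²)) = 1/(-1/186) = -186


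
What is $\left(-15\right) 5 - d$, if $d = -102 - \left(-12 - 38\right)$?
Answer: $-23$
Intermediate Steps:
$d = -52$ ($d = -102 - -50 = -102 + 50 = -52$)
$\left(-15\right) 5 - d = \left(-15\right) 5 - -52 = -75 + 52 = -23$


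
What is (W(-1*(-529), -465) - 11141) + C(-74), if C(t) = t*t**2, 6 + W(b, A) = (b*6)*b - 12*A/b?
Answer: 667960655/529 ≈ 1.2627e+6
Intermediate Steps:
W(b, A) = -6 + 6*b**2 - 12*A/b (W(b, A) = -6 + ((b*6)*b - 12*A/b) = -6 + ((6*b)*b - 12*A/b) = -6 + (6*b**2 - 12*A/b) = -6 + 6*b**2 - 12*A/b)
C(t) = t**3
(W(-1*(-529), -465) - 11141) + C(-74) = ((-6 + 6*(-1*(-529))**2 - 12*(-465)/(-1*(-529))) - 11141) + (-74)**3 = ((-6 + 6*529**2 - 12*(-465)/529) - 11141) - 405224 = ((-6 + 6*279841 - 12*(-465)*1/529) - 11141) - 405224 = ((-6 + 1679046 + 5580/529) - 11141) - 405224 = (888217740/529 - 11141) - 405224 = 882324151/529 - 405224 = 667960655/529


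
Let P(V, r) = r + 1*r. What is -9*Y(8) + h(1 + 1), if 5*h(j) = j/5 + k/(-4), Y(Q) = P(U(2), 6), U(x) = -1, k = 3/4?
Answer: -43183/400 ≈ -107.96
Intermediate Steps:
k = ¾ (k = 3*(¼) = ¾ ≈ 0.75000)
P(V, r) = 2*r (P(V, r) = r + r = 2*r)
Y(Q) = 12 (Y(Q) = 2*6 = 12)
h(j) = -3/80 + j/25 (h(j) = (j/5 + (¾)/(-4))/5 = (j*(⅕) + (¾)*(-¼))/5 = (j/5 - 3/16)/5 = (-3/16 + j/5)/5 = -3/80 + j/25)
-9*Y(8) + h(1 + 1) = -9*12 + (-3/80 + (1 + 1)/25) = -108 + (-3/80 + (1/25)*2) = -108 + (-3/80 + 2/25) = -108 + 17/400 = -43183/400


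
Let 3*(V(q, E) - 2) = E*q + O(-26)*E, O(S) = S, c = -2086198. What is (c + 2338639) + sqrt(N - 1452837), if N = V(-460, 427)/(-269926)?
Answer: 252441 + I*sqrt(91568988942815)/7939 ≈ 2.5244e+5 + 1205.3*I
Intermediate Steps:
V(q, E) = 2 - 26*E/3 + E*q/3 (V(q, E) = 2 + (E*q - 26*E)/3 = 2 + (-26*E + E*q)/3 = 2 + (-26*E/3 + E*q/3) = 2 - 26*E/3 + E*q/3)
N = 34586/134963 (N = (2 - 26/3*427 + (1/3)*427*(-460))/(-269926) = (2 - 11102/3 - 196420/3)*(-1/269926) = -69172*(-1/269926) = 34586/134963 ≈ 0.25626)
(c + 2338639) + sqrt(N - 1452837) = (-2086198 + 2338639) + sqrt(34586/134963 - 1452837) = 252441 + sqrt(-196079205445/134963) = 252441 + I*sqrt(91568988942815)/7939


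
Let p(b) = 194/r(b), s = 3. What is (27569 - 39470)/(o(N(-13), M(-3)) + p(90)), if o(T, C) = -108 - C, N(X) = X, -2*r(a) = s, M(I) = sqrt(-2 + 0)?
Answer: 12710268/253481 - 107109*I*sqrt(2)/506962 ≈ 50.143 - 0.29879*I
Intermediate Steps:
M(I) = I*sqrt(2) (M(I) = sqrt(-2) = I*sqrt(2))
r(a) = -3/2 (r(a) = -1/2*3 = -3/2)
p(b) = -388/3 (p(b) = 194/(-3/2) = 194*(-2/3) = -388/3)
(27569 - 39470)/(o(N(-13), M(-3)) + p(90)) = (27569 - 39470)/((-108 - I*sqrt(2)) - 388/3) = -11901/((-108 - I*sqrt(2)) - 388/3) = -11901/(-712/3 - I*sqrt(2))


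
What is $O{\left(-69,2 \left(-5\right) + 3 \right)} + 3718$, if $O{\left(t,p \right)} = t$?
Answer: $3649$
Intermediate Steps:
$O{\left(-69,2 \left(-5\right) + 3 \right)} + 3718 = -69 + 3718 = 3649$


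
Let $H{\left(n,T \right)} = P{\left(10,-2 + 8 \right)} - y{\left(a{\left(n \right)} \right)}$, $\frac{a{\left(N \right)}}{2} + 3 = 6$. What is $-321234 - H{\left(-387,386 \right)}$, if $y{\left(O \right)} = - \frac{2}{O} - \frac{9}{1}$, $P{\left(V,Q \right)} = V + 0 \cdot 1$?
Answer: $- \frac{963760}{3} \approx -3.2125 \cdot 10^{5}$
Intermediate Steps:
$a{\left(N \right)} = 6$ ($a{\left(N \right)} = -6 + 2 \cdot 6 = -6 + 12 = 6$)
$P{\left(V,Q \right)} = V$ ($P{\left(V,Q \right)} = V + 0 = V$)
$y{\left(O \right)} = -9 - \frac{2}{O}$ ($y{\left(O \right)} = - \frac{2}{O} - 9 = -9 - \frac{2}{O}$)
$H{\left(n,T \right)} = \frac{58}{3}$ ($H{\left(n,T \right)} = 10 - \left(-9 - \frac{2}{6}\right) = 10 - \left(-9 - \frac{1}{3}\right) = 10 - - \frac{28}{3} = 10 + \frac{28}{3} = \frac{58}{3}$)
$-321234 - H{\left(-387,386 \right)} = -321234 - \frac{58}{3} = - \frac{963760}{3}$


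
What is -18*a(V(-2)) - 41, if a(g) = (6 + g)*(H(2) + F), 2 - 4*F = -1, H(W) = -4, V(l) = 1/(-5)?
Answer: 2983/10 ≈ 298.30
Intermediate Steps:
V(l) = -⅕
F = ¾ (F = ½ - ¼*(-1) = ½ + ¼ = ¾ ≈ 0.75000)
a(g) = -39/2 - 13*g/4 (a(g) = (6 + g)*(-4 + ¾) = (6 + g)*(-13/4) = -39/2 - 13*g/4)
-18*a(V(-2)) - 41 = -18*(-39/2 - 13/4*(-⅕)) - 41 = -18*(-39/2 + 13/20) - 41 = -18*(-377/20) - 41 = 3393/10 - 41 = 2983/10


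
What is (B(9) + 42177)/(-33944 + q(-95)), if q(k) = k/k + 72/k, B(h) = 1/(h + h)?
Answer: -72122765/58043826 ≈ -1.2426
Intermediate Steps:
B(h) = 1/(2*h)
q(k) = 1 + 72/k
(B(9) + 42177)/(-33944 + q(-95)) = ((½)/9 + 42177)/(-33944 + (72 - 95)/(-95)) = ((½)*(⅑) + 42177)/(-33944 - 1/95*(-23)) = (1/18 + 42177)/(-33944 + 23/95) = 759187/(18*(-3224657/95)) = (759187/18)*(-95/3224657) = -72122765/58043826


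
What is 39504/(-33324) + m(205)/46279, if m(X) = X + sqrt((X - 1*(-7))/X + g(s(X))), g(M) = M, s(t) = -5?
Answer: -151781183/128516783 + I*sqrt(166665)/9487195 ≈ -1.181 + 4.3031e-5*I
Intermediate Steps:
m(X) = X + sqrt(-5 + (7 + X)/X) (m(X) = X + sqrt((X - 1*(-7))/X - 5) = X + sqrt((X + 7)/X - 5) = X + sqrt((7 + X)/X - 5) = X + sqrt(-5 + (7 + X)/X))
39504/(-33324) + m(205)/46279 = 39504/(-33324) + (205 + sqrt(-4 + 7/205))/46279 = 39504*(-1/33324) + (205 + sqrt(-4 + 7*(1/205)))*(1/46279) = -3292/2777 + (205 + sqrt(-4 + 7/205))*(1/46279) = -3292/2777 + (205 + sqrt(-813/205))*(1/46279) = -3292/2777 + (205 + I*sqrt(166665)/205)*(1/46279) = -3292/2777 + (205/46279 + I*sqrt(166665)/9487195) = -151781183/128516783 + I*sqrt(166665)/9487195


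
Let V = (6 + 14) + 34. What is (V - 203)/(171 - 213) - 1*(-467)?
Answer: 19763/42 ≈ 470.55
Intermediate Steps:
V = 54 (V = 20 + 34 = 54)
(V - 203)/(171 - 213) - 1*(-467) = (54 - 203)/(171 - 213) - 1*(-467) = -149/(-42) + 467 = -149*(-1/42) + 467 = 149/42 + 467 = 19763/42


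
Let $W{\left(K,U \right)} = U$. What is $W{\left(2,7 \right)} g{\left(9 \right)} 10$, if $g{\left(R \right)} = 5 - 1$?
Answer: $280$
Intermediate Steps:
$g{\left(R \right)} = 4$
$W{\left(2,7 \right)} g{\left(9 \right)} 10 = 7 \cdot 4 \cdot 10 = 28 \cdot 10 = 280$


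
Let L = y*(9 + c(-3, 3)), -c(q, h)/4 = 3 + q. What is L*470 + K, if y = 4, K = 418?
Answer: 17338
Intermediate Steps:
c(q, h) = -12 - 4*q (c(q, h) = -4*(3 + q) = -12 - 4*q)
L = 36 (L = 4*(9 + (-12 - 4*(-3))) = 4*(9 + (-12 + 12)) = 4*(9 + 0) = 4*9 = 36)
L*470 + K = 36*470 + 418 = 16920 + 418 = 17338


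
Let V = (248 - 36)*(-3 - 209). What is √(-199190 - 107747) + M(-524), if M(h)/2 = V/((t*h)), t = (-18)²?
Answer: 5618/10611 + I*√306937 ≈ 0.52945 + 554.02*I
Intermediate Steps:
t = 324
V = -44944 (V = 212*(-212) = -44944)
M(h) = -22472/(81*h) (M(h) = 2*(-44944*1/(324*h)) = 2*(-11236/(81*h)) = -22472/(81*h))
√(-199190 - 107747) + M(-524) = √(-199190 - 107747) - 22472/81/(-524) = √(-306937) - 22472/81*(-1/524) = I*√306937 + 5618/10611 = 5618/10611 + I*√306937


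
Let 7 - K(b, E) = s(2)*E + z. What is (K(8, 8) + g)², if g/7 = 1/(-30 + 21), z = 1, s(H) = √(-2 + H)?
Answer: 2209/81 ≈ 27.272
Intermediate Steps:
g = -7/9 (g = 7/(-30 + 21) = 7/(-9) = 7*(-⅑) = -7/9 ≈ -0.77778)
K(b, E) = 6 (K(b, E) = 7 - (√(-2 + 2)*E + 1) = 7 - (√0*E + 1) = 7 - (0*E + 1) = 7 - (0 + 1) = 7 - 1*1 = 7 - 1 = 6)
(K(8, 8) + g)² = (6 - 7/9)² = (47/9)² = 2209/81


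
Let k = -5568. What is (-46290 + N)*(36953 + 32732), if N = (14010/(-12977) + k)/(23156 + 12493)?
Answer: -165808617368410940/51401897 ≈ -3.2257e+9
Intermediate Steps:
N = -8029994/51401897 (N = (14010/(-12977) - 5568)/(23156 + 12493) = (14010*(-1/12977) - 5568)/35649 = (-14010/12977 - 5568)*(1/35649) = -72269946/12977*1/35649 = -8029994/51401897 ≈ -0.15622)
(-46290 + N)*(36953 + 32732) = (-46290 - 8029994/51401897)*(36953 + 32732) = -2379401842124/51401897*69685 = -165808617368410940/51401897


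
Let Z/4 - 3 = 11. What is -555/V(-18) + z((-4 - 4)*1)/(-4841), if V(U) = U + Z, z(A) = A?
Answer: -2686451/183958 ≈ -14.604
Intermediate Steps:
Z = 56 (Z = 12 + 4*11 = 12 + 44 = 56)
V(U) = 56 + U (V(U) = U + 56 = 56 + U)
-555/V(-18) + z((-4 - 4)*1)/(-4841) = -555/(56 - 18) + ((-4 - 4)*1)/(-4841) = -555/38 - 8*1*(-1/4841) = -555*1/38 - 8*(-1/4841) = -555/38 + 8/4841 = -2686451/183958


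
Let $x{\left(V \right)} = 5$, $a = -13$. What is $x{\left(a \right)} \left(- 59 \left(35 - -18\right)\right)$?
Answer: $-15635$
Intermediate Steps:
$x{\left(a \right)} \left(- 59 \left(35 - -18\right)\right) = 5 \left(- 59 \left(35 - -18\right)\right) = 5 \left(- 59 \left(35 + 18\right)\right) = 5 \left(\left(-59\right) 53\right) = 5 \left(-3127\right) = -15635$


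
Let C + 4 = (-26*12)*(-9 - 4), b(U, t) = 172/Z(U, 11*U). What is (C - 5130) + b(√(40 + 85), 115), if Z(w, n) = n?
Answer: -1078 + 172*√5/275 ≈ -1076.6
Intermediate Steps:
b(U, t) = 172/(11*U) (b(U, t) = 172/((11*U)) = 172*(1/(11*U)) = 172/(11*U))
C = 4052 (C = -4 + (-26*12)*(-9 - 4) = -4 - 312*(-13) = -4 + 4056 = 4052)
(C - 5130) + b(√(40 + 85), 115) = (4052 - 5130) + 172/(11*(√(40 + 85))) = -1078 + 172/(11*(√125)) = -1078 + 172/(11*((5*√5))) = -1078 + 172*(√5/25)/11 = -1078 + 172*√5/275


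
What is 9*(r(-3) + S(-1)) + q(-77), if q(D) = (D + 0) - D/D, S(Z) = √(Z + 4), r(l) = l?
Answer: -105 + 9*√3 ≈ -89.411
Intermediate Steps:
S(Z) = √(4 + Z)
q(D) = -1 + D (q(D) = D - 1*1 = D - 1 = -1 + D)
9*(r(-3) + S(-1)) + q(-77) = 9*(-3 + √(4 - 1)) + (-1 - 77) = 9*(-3 + √3) - 78 = (-27 + 9*√3) - 78 = -105 + 9*√3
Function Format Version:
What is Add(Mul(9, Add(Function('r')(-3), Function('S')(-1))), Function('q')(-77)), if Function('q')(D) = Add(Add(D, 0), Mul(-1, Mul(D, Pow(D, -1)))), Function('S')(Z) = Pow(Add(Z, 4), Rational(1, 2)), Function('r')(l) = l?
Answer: Add(-105, Mul(9, Pow(3, Rational(1, 2)))) ≈ -89.411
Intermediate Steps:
Function('S')(Z) = Pow(Add(4, Z), Rational(1, 2))
Function('q')(D) = Add(-1, D) (Function('q')(D) = Add(D, Mul(-1, 1)) = Add(D, -1) = Add(-1, D))
Add(Mul(9, Add(Function('r')(-3), Function('S')(-1))), Function('q')(-77)) = Add(Mul(9, Add(-3, Pow(Add(4, -1), Rational(1, 2)))), Add(-1, -77)) = Add(Mul(9, Add(-3, Pow(3, Rational(1, 2)))), -78) = Add(Add(-27, Mul(9, Pow(3, Rational(1, 2)))), -78) = Add(-105, Mul(9, Pow(3, Rational(1, 2))))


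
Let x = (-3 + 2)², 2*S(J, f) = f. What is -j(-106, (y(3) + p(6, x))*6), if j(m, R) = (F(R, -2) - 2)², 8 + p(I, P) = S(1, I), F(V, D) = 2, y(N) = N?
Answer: 0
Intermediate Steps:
S(J, f) = f/2
x = 1 (x = (-1)² = 1)
p(I, P) = -8 + I/2
j(m, R) = 0 (j(m, R) = (2 - 2)² = 0² = 0)
-j(-106, (y(3) + p(6, x))*6) = -1*0 = 0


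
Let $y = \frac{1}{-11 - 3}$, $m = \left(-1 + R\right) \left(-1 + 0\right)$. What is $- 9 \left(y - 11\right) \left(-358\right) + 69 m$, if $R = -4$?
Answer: $- \frac{247290}{7} \approx -35327.0$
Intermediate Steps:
$m = 5$ ($m = \left(-1 - 4\right) \left(-1 + 0\right) = \left(-5\right) \left(-1\right) = 5$)
$y = - \frac{1}{14}$ ($y = \frac{1}{-14} = - \frac{1}{14} \approx -0.071429$)
$- 9 \left(y - 11\right) \left(-358\right) + 69 m = - 9 \left(- \frac{1}{14} - 11\right) \left(-358\right) + 69 \cdot 5 = \left(-9\right) \left(- \frac{155}{14}\right) \left(-358\right) + 345 = \frac{1395}{14} \left(-358\right) + 345 = - \frac{249705}{7} + 345 = - \frac{247290}{7}$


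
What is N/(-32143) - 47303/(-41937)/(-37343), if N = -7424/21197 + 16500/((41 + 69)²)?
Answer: -65869590485884/1067007254952114861 ≈ -6.1733e-5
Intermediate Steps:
N = 21481/21197 (N = -7424*1/21197 + 16500/(110²) = -7424/21197 + 16500/12100 = -7424/21197 + 16500*(1/12100) = -7424/21197 + 15/11 = 21481/21197 ≈ 1.0134)
N/(-32143) - 47303/(-41937)/(-37343) = (21481/21197)/(-32143) - 47303/(-41937)/(-37343) = (21481/21197)*(-1/32143) - 47303*(-1/41937)*(-1/37343) = -21481/681335171 + (47303/41937)*(-1/37343) = -21481/681335171 - 47303/1566053391 = -65869590485884/1067007254952114861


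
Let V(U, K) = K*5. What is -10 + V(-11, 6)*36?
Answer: 1070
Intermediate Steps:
V(U, K) = 5*K
-10 + V(-11, 6)*36 = -10 + (5*6)*36 = -10 + 30*36 = -10 + 1080 = 1070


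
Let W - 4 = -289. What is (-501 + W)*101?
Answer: -79386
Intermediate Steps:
W = -285 (W = 4 - 289 = -285)
(-501 + W)*101 = (-501 - 285)*101 = -786*101 = -79386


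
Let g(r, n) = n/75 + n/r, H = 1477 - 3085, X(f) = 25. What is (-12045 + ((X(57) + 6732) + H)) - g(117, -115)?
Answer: -4032688/585 ≈ -6893.5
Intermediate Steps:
H = -1608
g(r, n) = n/75 + n/r (g(r, n) = n*(1/75) + n/r = n/75 + n/r)
(-12045 + ((X(57) + 6732) + H)) - g(117, -115) = (-12045 + ((25 + 6732) - 1608)) - ((1/75)*(-115) - 115/117) = (-12045 + (6757 - 1608)) - (-23/15 - 115*1/117) = (-12045 + 5149) - (-23/15 - 115/117) = -6896 - 1*(-1472/585) = -6896 + 1472/585 = -4032688/585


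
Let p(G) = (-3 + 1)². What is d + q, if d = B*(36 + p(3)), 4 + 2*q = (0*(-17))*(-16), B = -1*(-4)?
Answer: 158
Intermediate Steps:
B = 4
p(G) = 4 (p(G) = (-2)² = 4)
q = -2 (q = -2 + ((0*(-17))*(-16))/2 = -2 + (0*(-16))/2 = -2 + (½)*0 = -2 + 0 = -2)
d = 160 (d = 4*(36 + 4) = 4*40 = 160)
d + q = 160 - 2 = 158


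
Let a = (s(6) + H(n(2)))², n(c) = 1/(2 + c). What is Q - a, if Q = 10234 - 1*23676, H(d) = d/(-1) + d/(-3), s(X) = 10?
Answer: -121819/9 ≈ -13535.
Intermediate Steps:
H(d) = -4*d/3 (H(d) = d*(-1) + d*(-⅓) = -d - d/3 = -4*d/3)
Q = -13442 (Q = 10234 - 23676 = -13442)
a = 841/9 (a = (10 - 4/(3*(2 + 2)))² = (10 - 4/3/4)² = (10 - 4/3*¼)² = (10 - ⅓)² = (29/3)² = 841/9 ≈ 93.444)
Q - a = -13442 - 1*841/9 = -13442 - 841/9 = -121819/9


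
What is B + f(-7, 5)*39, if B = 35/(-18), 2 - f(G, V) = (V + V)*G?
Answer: 50509/18 ≈ 2806.1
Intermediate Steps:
f(G, V) = 2 - 2*G*V (f(G, V) = 2 - (V + V)*G = 2 - 2*V*G = 2 - 2*G*V)
B = -35/18 (B = 35*(-1/18) = -35/18 ≈ -1.9444)
B + f(-7, 5)*39 = -35/18 + (2 - 2*(-7)*5)*39 = -35/18 + (2 + 70)*39 = -35/18 + 72*39 = -35/18 + 2808 = 50509/18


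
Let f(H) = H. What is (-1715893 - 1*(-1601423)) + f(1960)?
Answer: -112510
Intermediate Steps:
(-1715893 - 1*(-1601423)) + f(1960) = (-1715893 - 1*(-1601423)) + 1960 = (-1715893 + 1601423) + 1960 = -114470 + 1960 = -112510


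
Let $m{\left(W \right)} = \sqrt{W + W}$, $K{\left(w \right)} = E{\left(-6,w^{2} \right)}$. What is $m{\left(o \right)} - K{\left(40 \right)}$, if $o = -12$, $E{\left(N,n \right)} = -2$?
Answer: $2 + 2 i \sqrt{6} \approx 2.0 + 4.899 i$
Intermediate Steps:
$K{\left(w \right)} = -2$
$m{\left(W \right)} = \sqrt{2} \sqrt{W}$ ($m{\left(W \right)} = \sqrt{2 W} = \sqrt{2} \sqrt{W}$)
$m{\left(o \right)} - K{\left(40 \right)} = \sqrt{2} \sqrt{-12} - -2 = \sqrt{2} \cdot 2 i \sqrt{3} + 2 = 2 i \sqrt{6} + 2 = 2 + 2 i \sqrt{6}$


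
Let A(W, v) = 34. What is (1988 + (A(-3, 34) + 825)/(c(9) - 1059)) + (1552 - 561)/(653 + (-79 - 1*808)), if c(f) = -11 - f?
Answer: 38513221/19422 ≈ 1983.0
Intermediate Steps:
(1988 + (A(-3, 34) + 825)/(c(9) - 1059)) + (1552 - 561)/(653 + (-79 - 1*808)) = (1988 + (34 + 825)/((-11 - 1*9) - 1059)) + (1552 - 561)/(653 + (-79 - 1*808)) = (1988 + 859/((-11 - 9) - 1059)) + 991/(653 + (-79 - 808)) = (1988 + 859/(-20 - 1059)) + 991/(653 - 887) = (1988 + 859/(-1079)) + 991/(-234) = (1988 + 859*(-1/1079)) + 991*(-1/234) = (1988 - 859/1079) - 991/234 = 2144193/1079 - 991/234 = 38513221/19422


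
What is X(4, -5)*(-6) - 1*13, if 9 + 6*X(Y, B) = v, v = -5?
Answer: 1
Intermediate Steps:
X(Y, B) = -7/3 (X(Y, B) = -3/2 + (⅙)*(-5) = -3/2 - ⅚ = -7/3)
X(4, -5)*(-6) - 1*13 = -7/3*(-6) - 1*13 = 14 - 13 = 1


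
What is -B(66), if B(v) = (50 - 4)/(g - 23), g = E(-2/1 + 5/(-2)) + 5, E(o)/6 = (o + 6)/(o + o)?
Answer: 46/19 ≈ 2.4211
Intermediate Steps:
E(o) = 3*(6 + o)/o (E(o) = 6*((o + 6)/(o + o)) = 6*((6 + o)/((2*o))) = 6*((6 + o)*(1/(2*o))) = 6*((6 + o)/(2*o)) = 3*(6 + o)/o)
g = 4 (g = (3 + 18/(-2/1 + 5/(-2))) + 5 = (3 + 18/(-2*1 + 5*(-½))) + 5 = (3 + 18/(-2 - 5/2)) + 5 = (3 + 18/(-9/2)) + 5 = (3 + 18*(-2/9)) + 5 = (3 - 4) + 5 = -1 + 5 = 4)
B(v) = -46/19 (B(v) = (50 - 4)/(4 - 23) = 46/(-19) = 46*(-1/19) = -46/19)
-B(66) = -1*(-46/19) = 46/19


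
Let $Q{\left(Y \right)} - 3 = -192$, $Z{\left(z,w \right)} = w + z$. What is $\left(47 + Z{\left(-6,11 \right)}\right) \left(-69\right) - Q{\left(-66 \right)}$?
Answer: $-3399$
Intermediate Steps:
$Q{\left(Y \right)} = -189$ ($Q{\left(Y \right)} = 3 - 192 = -189$)
$\left(47 + Z{\left(-6,11 \right)}\right) \left(-69\right) - Q{\left(-66 \right)} = \left(47 + \left(11 - 6\right)\right) \left(-69\right) - -189 = \left(47 + 5\right) \left(-69\right) + 189 = 52 \left(-69\right) + 189 = -3588 + 189 = -3399$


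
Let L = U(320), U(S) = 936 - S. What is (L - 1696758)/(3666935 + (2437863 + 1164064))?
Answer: -848071/3634431 ≈ -0.23334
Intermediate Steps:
L = 616 (L = 936 - 1*320 = 936 - 320 = 616)
(L - 1696758)/(3666935 + (2437863 + 1164064)) = (616 - 1696758)/(3666935 + (2437863 + 1164064)) = -1696142/(3666935 + 3601927) = -1696142/7268862 = -1696142*1/7268862 = -848071/3634431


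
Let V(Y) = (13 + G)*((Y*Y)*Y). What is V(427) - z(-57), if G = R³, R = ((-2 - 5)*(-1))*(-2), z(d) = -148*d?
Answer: -212620601509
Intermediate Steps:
R = -14 (R = -7*(-1)*(-2) = 7*(-2) = -14)
G = -2744 (G = (-14)³ = -2744)
V(Y) = -2731*Y³ (V(Y) = (13 - 2744)*((Y*Y)*Y) = -2731*Y²*Y = -2731*Y³)
V(427) - z(-57) = -2731*427³ - (-148)*(-57) = -2731*77854483 - 1*8436 = -212620593073 - 8436 = -212620601509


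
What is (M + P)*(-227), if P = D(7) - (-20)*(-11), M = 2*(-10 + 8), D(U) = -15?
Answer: 54253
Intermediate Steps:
M = -4 (M = 2*(-2) = -4)
P = -235 (P = -15 - (-20)*(-11) = -15 - 1*220 = -15 - 220 = -235)
(M + P)*(-227) = (-4 - 235)*(-227) = -239*(-227) = 54253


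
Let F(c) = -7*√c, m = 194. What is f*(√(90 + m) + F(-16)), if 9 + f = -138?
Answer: -294*√71 + 4116*I ≈ -2477.3 + 4116.0*I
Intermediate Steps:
f = -147 (f = -9 - 138 = -147)
f*(√(90 + m) + F(-16)) = -147*(√(90 + 194) - 28*I) = -147*(√284 - 28*I) = -147*(2*√71 - 28*I) = -147*(-28*I + 2*√71) = -294*√71 + 4116*I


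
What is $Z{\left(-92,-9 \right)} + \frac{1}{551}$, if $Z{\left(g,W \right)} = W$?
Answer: $- \frac{4958}{551} \approx -8.9982$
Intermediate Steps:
$Z{\left(-92,-9 \right)} + \frac{1}{551} = -9 + \frac{1}{551} = - \frac{4958}{551}$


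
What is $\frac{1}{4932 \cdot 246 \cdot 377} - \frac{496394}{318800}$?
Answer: $- \frac{7095386703173}{4556882807100} \approx -1.5571$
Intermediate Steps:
$\frac{1}{4932 \cdot 246 \cdot 377} - \frac{496394}{318800} = \frac{1}{4932 \cdot 92742} - \frac{248197}{159400} = \frac{1}{4932} \cdot \frac{1}{92742} - \frac{248197}{159400} = \frac{1}{457403544} - \frac{248197}{159400} = - \frac{7095386703173}{4556882807100}$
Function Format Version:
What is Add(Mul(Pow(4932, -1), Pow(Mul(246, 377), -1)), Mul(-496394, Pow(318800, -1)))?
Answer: Rational(-7095386703173, 4556882807100) ≈ -1.5571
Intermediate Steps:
Add(Mul(Pow(4932, -1), Pow(Mul(246, 377), -1)), Mul(-496394, Pow(318800, -1))) = Add(Mul(Rational(1, 4932), Pow(92742, -1)), Mul(-496394, Rational(1, 318800))) = Add(Mul(Rational(1, 4932), Rational(1, 92742)), Rational(-248197, 159400)) = Add(Rational(1, 457403544), Rational(-248197, 159400)) = Rational(-7095386703173, 4556882807100)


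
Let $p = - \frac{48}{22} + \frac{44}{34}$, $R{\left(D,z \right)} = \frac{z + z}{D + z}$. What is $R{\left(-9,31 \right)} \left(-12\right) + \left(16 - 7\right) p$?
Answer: $- \frac{7818}{187} \approx -41.807$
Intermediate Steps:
$R{\left(D,z \right)} = \frac{2 z}{D + z}$
$p = - \frac{166}{187}$ ($p = \left(-48\right) \frac{1}{22} + 44 \cdot \frac{1}{34} = - \frac{24}{11} + \frac{22}{17} = - \frac{166}{187} \approx -0.8877$)
$R{\left(-9,31 \right)} \left(-12\right) + \left(16 - 7\right) p = 2 \cdot 31 \frac{1}{-9 + 31} \left(-12\right) + \left(16 - 7\right) \left(- \frac{166}{187}\right) = 2 \cdot 31 \cdot \frac{1}{22} \left(-12\right) + 9 \left(- \frac{166}{187}\right) = 2 \cdot 31 \cdot \frac{1}{22} \left(-12\right) - \frac{1494}{187} = \frac{31}{11} \left(-12\right) - \frac{1494}{187} = - \frac{372}{11} - \frac{1494}{187} = - \frac{7818}{187}$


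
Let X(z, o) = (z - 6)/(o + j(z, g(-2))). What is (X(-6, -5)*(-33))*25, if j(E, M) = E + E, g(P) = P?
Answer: -9900/17 ≈ -582.35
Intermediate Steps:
j(E, M) = 2*E
X(z, o) = (-6 + z)/(o + 2*z) (X(z, o) = (z - 6)/(o + 2*z) = (-6 + z)/(o + 2*z))
(X(-6, -5)*(-33))*25 = (((-6 - 6)/(-5 + 2*(-6)))*(-33))*25 = ((-12/(-5 - 12))*(-33))*25 = ((-12/(-17))*(-33))*25 = (-1/17*(-12)*(-33))*25 = ((12/17)*(-33))*25 = -396/17*25 = -9900/17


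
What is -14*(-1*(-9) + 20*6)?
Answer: -1806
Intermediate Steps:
-14*(-1*(-9) + 20*6) = -14*(9 + 120) = -14*129 = -1806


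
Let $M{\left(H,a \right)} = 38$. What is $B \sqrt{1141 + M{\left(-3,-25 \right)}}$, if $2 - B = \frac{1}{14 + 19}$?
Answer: $\frac{65 \sqrt{131}}{11} \approx 67.633$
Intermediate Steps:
$B = \frac{65}{33}$ ($B = 2 - \frac{1}{14 + 19} = 2 - \frac{1}{33} = \frac{65}{33} \approx 1.9697$)
$B \sqrt{1141 + M{\left(-3,-25 \right)}} = \frac{65 \sqrt{1141 + 38}}{33} = \frac{65 \sqrt{1179}}{33} = \frac{65 \cdot 3 \sqrt{131}}{33} = \frac{65 \sqrt{131}}{11}$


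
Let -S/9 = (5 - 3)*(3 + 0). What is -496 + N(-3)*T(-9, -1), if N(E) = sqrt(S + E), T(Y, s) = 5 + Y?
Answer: -496 - 4*I*sqrt(57) ≈ -496.0 - 30.199*I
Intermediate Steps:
S = -54 (S = -9*(5 - 3)*(3 + 0) = -18*3 = -9*6 = -54)
N(E) = sqrt(-54 + E)
-496 + N(-3)*T(-9, -1) = -496 + sqrt(-54 - 3)*(5 - 9) = -496 + sqrt(-57)*(-4) = -496 + (I*sqrt(57))*(-4) = -496 - 4*I*sqrt(57)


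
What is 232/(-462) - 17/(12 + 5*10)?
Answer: -11119/14322 ≈ -0.77636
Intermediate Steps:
232/(-462) - 17/(12 + 5*10) = 232*(-1/462) - 17/(12 + 50) = -116/231 - 17/62 = -11119/14322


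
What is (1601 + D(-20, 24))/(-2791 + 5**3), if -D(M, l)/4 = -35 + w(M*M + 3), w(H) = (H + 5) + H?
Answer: 1503/2666 ≈ 0.56377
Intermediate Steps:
w(H) = 5 + 2*H (w(H) = (5 + H) + H = 5 + 2*H)
D(M, l) = 96 - 8*M**2 (D(M, l) = -4*(-35 + (5 + 2*(M*M + 3))) = -4*(-35 + (5 + 2*(M**2 + 3))) = -4*(-35 + (5 + 2*(3 + M**2))) = -4*(-35 + (5 + (6 + 2*M**2))) = -4*(-35 + (11 + 2*M**2)) = -4*(-24 + 2*M**2) = 96 - 8*M**2)
(1601 + D(-20, 24))/(-2791 + 5**3) = (1601 + (96 - 8*(-20)**2))/(-2791 + 5**3) = (1601 + (96 - 8*400))/(-2791 + 125) = (1601 + (96 - 3200))/(-2666) = (1601 - 3104)*(-1/2666) = -1503*(-1/2666) = 1503/2666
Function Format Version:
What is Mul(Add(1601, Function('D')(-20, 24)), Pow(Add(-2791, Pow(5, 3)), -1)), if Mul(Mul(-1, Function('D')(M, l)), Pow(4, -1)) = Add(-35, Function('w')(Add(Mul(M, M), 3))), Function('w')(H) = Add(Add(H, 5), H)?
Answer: Rational(1503, 2666) ≈ 0.56377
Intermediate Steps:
Function('w')(H) = Add(5, Mul(2, H)) (Function('w')(H) = Add(Add(5, H), H) = Add(5, Mul(2, H)))
Function('D')(M, l) = Add(96, Mul(-8, Pow(M, 2))) (Function('D')(M, l) = Mul(-4, Add(-35, Add(5, Mul(2, Add(Mul(M, M), 3))))) = Mul(-4, Add(-35, Add(5, Mul(2, Add(Pow(M, 2), 3))))) = Mul(-4, Add(-35, Add(5, Mul(2, Add(3, Pow(M, 2)))))) = Mul(-4, Add(-35, Add(5, Add(6, Mul(2, Pow(M, 2)))))) = Mul(-4, Add(-35, Add(11, Mul(2, Pow(M, 2))))) = Mul(-4, Add(-24, Mul(2, Pow(M, 2)))) = Add(96, Mul(-8, Pow(M, 2))))
Mul(Add(1601, Function('D')(-20, 24)), Pow(Add(-2791, Pow(5, 3)), -1)) = Mul(Add(1601, Add(96, Mul(-8, Pow(-20, 2)))), Pow(Add(-2791, Pow(5, 3)), -1)) = Mul(Add(1601, Add(96, Mul(-8, 400))), Pow(Add(-2791, 125), -1)) = Mul(Add(1601, Add(96, -3200)), Pow(-2666, -1)) = Mul(Add(1601, -3104), Rational(-1, 2666)) = Mul(-1503, Rational(-1, 2666)) = Rational(1503, 2666)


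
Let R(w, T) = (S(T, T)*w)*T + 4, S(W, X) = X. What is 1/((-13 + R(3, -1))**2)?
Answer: 1/36 ≈ 0.027778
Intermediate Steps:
R(w, T) = 4 + w*T**2 (R(w, T) = (T*w)*T + 4 = w*T**2 + 4 = 4 + w*T**2)
1/((-13 + R(3, -1))**2) = 1/((-13 + (4 + 3*(-1)**2))**2) = 1/((-13 + (4 + 3*1))**2) = 1/((-13 + (4 + 3))**2) = 1/((-13 + 7)**2) = 1/((-6)**2) = 1/36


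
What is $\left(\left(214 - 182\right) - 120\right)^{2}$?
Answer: $7744$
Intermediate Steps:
$\left(\left(214 - 182\right) - 120\right)^{2} = \left(32 - 120\right)^{2} = \left(-88\right)^{2} = 7744$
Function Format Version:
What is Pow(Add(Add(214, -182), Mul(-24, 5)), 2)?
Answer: 7744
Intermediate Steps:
Pow(Add(Add(214, -182), Mul(-24, 5)), 2) = Pow(Add(32, -120), 2) = Pow(-88, 2) = 7744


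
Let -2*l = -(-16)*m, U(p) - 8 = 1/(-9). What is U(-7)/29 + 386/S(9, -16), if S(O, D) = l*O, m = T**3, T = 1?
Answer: -1771/348 ≈ -5.0891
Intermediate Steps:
U(p) = 71/9 (U(p) = 8 + 1/(-9) = 8 - 1/9 = 71/9)
m = 1 (m = 1**3 = 1)
l = -8 (l = -(-2)*(-4*1) = -(-2)*(-4) = -1/2*16 = -8)
S(O, D) = -8*O
U(-7)/29 + 386/S(9, -16) = (71/9)/29 + 386/((-8*9)) = (71/9)*(1/29) + 386/(-72) = 71/261 + 386*(-1/72) = 71/261 - 193/36 = -1771/348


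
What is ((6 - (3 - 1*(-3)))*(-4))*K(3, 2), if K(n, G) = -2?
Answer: 0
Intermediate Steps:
((6 - (3 - 1*(-3)))*(-4))*K(3, 2) = ((6 - (3 - 1*(-3)))*(-4))*(-2) = ((6 - (3 + 3))*(-4))*(-2) = ((6 - 1*6)*(-4))*(-2) = ((6 - 6)*(-4))*(-2) = (0*(-4))*(-2) = 0*(-2) = 0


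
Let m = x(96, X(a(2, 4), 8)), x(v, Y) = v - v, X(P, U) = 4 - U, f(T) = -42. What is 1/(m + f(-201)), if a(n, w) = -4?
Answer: -1/42 ≈ -0.023810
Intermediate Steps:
x(v, Y) = 0
m = 0
1/(m + f(-201)) = 1/(0 - 42) = 1/(-42) = -1/42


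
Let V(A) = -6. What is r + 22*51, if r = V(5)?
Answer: 1116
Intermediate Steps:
r = -6
r + 22*51 = -6 + 22*51 = -6 + 1122 = 1116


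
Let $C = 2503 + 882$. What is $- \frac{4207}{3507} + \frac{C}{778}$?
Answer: $\frac{1228307}{389778} \approx 3.1513$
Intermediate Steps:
$C = 3385$
$- \frac{4207}{3507} + \frac{C}{778} = - \frac{4207}{3507} + \frac{3385}{778} = \left(-4207\right) \frac{1}{3507} + 3385 \cdot \frac{1}{778} = - \frac{601}{501} + \frac{3385}{778} = \frac{1228307}{389778}$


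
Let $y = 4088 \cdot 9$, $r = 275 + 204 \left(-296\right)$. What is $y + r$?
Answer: $-23317$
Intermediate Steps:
$r = -60109$ ($r = 275 - 60384 = -60109$)
$y = 36792$
$y + r = 36792 - 60109 = -23317$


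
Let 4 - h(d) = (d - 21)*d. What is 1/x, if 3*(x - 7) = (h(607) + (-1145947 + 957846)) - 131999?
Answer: -1/225259 ≈ -4.4393e-6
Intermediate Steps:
h(d) = 4 - d*(-21 + d) (h(d) = 4 - (d - 21)*d = 4 - (-21 + d)*d = 4 - d*(-21 + d))
x = -225259 (x = 7 + (((4 - 1*607² + 21*607) + (-1145947 + 957846)) - 131999)/3 = 7 + (((4 - 1*368449 + 12747) - 188101) - 131999)/3 = 7 + (((4 - 368449 + 12747) - 188101) - 131999)/3 = 7 + ((-355698 - 188101) - 131999)/3 = 7 + (-543799 - 131999)/3 = 7 + (⅓)*(-675798) = 7 - 225266 = -225259)
1/x = 1/(-225259) = -1/225259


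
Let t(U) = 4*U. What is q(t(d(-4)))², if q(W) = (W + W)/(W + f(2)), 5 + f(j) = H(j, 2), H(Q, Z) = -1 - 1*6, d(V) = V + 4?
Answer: 0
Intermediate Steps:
d(V) = 4 + V
H(Q, Z) = -7 (H(Q, Z) = -1 - 6 = -7)
f(j) = -12 (f(j) = -5 - 7 = -12)
q(W) = 2*W/(-12 + W) (q(W) = (W + W)/(W - 12) = (2*W)/(-12 + W) = 2*W/(-12 + W))
q(t(d(-4)))² = (2*(4*(4 - 4))/(-12 + 4*(4 - 4)))² = (2*(4*0)/(-12 + 4*0))² = (2*0/(-12 + 0))² = (2*0/(-12))² = (2*0*(-1/12))² = 0² = 0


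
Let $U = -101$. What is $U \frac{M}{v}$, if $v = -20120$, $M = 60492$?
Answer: $\frac{1527423}{5030} \approx 303.66$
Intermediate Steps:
$U \frac{M}{v} = - 101 \frac{60492}{-20120} = - 101 \cdot 60492 \left(- \frac{1}{20120}\right) = \left(-101\right) \left(- \frac{15123}{5030}\right) = \frac{1527423}{5030}$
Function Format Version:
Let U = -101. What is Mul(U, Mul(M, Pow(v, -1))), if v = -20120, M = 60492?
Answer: Rational(1527423, 5030) ≈ 303.66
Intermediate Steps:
Mul(U, Mul(M, Pow(v, -1))) = Mul(-101, Mul(60492, Pow(-20120, -1))) = Mul(-101, Mul(60492, Rational(-1, 20120))) = Mul(-101, Rational(-15123, 5030)) = Rational(1527423, 5030)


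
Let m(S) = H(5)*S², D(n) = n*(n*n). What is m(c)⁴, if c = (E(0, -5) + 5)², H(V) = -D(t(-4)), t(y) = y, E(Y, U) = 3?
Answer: 4722366482869645213696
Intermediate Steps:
D(n) = n³ (D(n) = n*n² = n³)
H(V) = 64 (H(V) = -1*(-4)³ = -1*(-64) = 64)
c = 64 (c = (3 + 5)² = 8² = 64)
m(S) = 64*S²
m(c)⁴ = (64*64²)⁴ = (64*4096)⁴ = 262144⁴ = 4722366482869645213696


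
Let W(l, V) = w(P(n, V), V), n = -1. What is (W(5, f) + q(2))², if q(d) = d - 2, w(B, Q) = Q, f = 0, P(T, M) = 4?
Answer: 0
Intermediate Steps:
q(d) = -2 + d
W(l, V) = V
(W(5, f) + q(2))² = (0 + (-2 + 2))² = (0 + 0)² = 0² = 0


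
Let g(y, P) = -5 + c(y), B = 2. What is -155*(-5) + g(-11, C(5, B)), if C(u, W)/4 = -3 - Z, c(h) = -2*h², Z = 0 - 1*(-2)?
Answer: 528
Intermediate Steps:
Z = 2 (Z = 0 + 2 = 2)
C(u, W) = -20 (C(u, W) = 4*(-3 - 1*2) = 4*(-3 - 2) = 4*(-5) = -20)
g(y, P) = -5 - 2*y²
-155*(-5) + g(-11, C(5, B)) = -155*(-5) + (-5 - 2*(-11)²) = 775 + (-5 - 2*121) = 775 + (-5 - 242) = 775 - 247 = 528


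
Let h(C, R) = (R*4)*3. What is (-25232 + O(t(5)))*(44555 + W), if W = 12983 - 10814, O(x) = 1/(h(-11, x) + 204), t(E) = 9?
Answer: -91957305823/78 ≈ -1.1789e+9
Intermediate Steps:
h(C, R) = 12*R (h(C, R) = (4*R)*3 = 12*R)
O(x) = 1/(204 + 12*x) (O(x) = 1/(12*x + 204) = 1/(204 + 12*x))
W = 2169
(-25232 + O(t(5)))*(44555 + W) = (-25232 + 1/(12*(17 + 9)))*(44555 + 2169) = (-25232 + (1/12)/26)*46724 = (-25232 + (1/12)*(1/26))*46724 = (-25232 + 1/312)*46724 = -7872383/312*46724 = -91957305823/78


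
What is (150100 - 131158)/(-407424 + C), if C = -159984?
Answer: -3157/94568 ≈ -0.033383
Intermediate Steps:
(150100 - 131158)/(-407424 + C) = (150100 - 131158)/(-407424 - 159984) = 18942/(-567408) = 18942*(-1/567408) = -3157/94568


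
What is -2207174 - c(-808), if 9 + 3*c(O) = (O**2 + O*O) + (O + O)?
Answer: -2641875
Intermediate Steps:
c(O) = -3 + 2*O/3 + 2*O**2/3 (c(O) = -3 + ((O**2 + O*O) + (O + O))/3 = -3 + ((O**2 + O**2) + 2*O)/3 = -3 + (2*O**2 + 2*O)/3 = -3 + (2*O + 2*O**2)/3 = -3 + (2*O/3 + 2*O**2/3) = -3 + 2*O/3 + 2*O**2/3)
-2207174 - c(-808) = -2207174 - (-3 + (2/3)*(-808) + (2/3)*(-808)**2) = -2207174 - (-3 - 1616/3 + (2/3)*652864) = -2207174 - (-3 - 1616/3 + 1305728/3) = -2207174 - 1*434701 = -2207174 - 434701 = -2641875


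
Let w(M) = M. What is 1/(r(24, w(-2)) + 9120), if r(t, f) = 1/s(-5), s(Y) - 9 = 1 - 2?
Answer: 8/72961 ≈ 0.00010965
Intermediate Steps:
s(Y) = 8 (s(Y) = 9 + (1 - 2) = 9 - 1 = 8)
r(t, f) = ⅛ (r(t, f) = 1/8 = ⅛)
1/(r(24, w(-2)) + 9120) = 1/(⅛ + 9120) = 1/(72961/8) = 8/72961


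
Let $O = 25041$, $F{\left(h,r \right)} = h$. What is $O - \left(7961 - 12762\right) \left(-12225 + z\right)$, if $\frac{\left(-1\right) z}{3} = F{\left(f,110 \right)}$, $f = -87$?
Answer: $-57414123$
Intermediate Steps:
$z = 261$ ($z = \left(-3\right) \left(-87\right) = 261$)
$O - \left(7961 - 12762\right) \left(-12225 + z\right) = 25041 - \left(7961 - 12762\right) \left(-12225 + 261\right) = 25041 - \left(-4801\right) \left(-11964\right) = 25041 - 57439164 = -57414123$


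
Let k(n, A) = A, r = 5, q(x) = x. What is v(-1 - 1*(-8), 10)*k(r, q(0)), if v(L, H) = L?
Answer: 0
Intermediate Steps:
v(-1 - 1*(-8), 10)*k(r, q(0)) = (-1 - 1*(-8))*0 = (-1 + 8)*0 = 7*0 = 0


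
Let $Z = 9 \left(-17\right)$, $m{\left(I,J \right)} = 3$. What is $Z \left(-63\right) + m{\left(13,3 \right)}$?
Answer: $9642$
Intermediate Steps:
$Z = -153$
$Z \left(-63\right) + m{\left(13,3 \right)} = \left(-153\right) \left(-63\right) + 3 = 9639 + 3 = 9642$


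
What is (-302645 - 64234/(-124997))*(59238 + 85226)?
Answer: -5465022966577584/124997 ≈ -4.3721e+10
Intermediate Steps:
(-302645 - 64234/(-124997))*(59238 + 85226) = (-302645 - 64234*(-1/124997))*144464 = (-302645 + 64234/124997)*144464 = -37829652831/124997*144464 = -5465022966577584/124997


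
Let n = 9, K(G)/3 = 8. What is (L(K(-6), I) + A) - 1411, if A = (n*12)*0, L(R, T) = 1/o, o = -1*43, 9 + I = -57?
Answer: -60674/43 ≈ -1411.0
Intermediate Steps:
I = -66 (I = -9 - 57 = -66)
K(G) = 24 (K(G) = 3*8 = 24)
o = -43
L(R, T) = -1/43 (L(R, T) = 1/(-43) = -1/43)
A = 0 (A = (9*12)*0 = 108*0 = 0)
(L(K(-6), I) + A) - 1411 = (-1/43 + 0) - 1411 = -1/43 - 1411 = -60674/43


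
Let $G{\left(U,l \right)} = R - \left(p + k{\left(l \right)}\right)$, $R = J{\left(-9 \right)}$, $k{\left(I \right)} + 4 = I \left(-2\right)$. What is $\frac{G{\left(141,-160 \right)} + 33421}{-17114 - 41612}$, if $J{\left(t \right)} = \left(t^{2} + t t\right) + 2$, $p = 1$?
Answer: $- \frac{16634}{29363} \approx -0.56649$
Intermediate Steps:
$k{\left(I \right)} = -4 - 2 I$ ($k{\left(I \right)} = -4 + I \left(-2\right) = -4 - 2 I$)
$J{\left(t \right)} = 2 + 2 t^{2}$ ($J{\left(t \right)} = \left(t^{2} + t^{2}\right) + 2 = 2 t^{2} + 2 = 2 + 2 t^{2}$)
$R = 164$ ($R = 2 + 2 \left(-9\right)^{2} = 2 + 2 \cdot 81 = 2 + 162 = 164$)
$G{\left(U,l \right)} = 167 + 2 l$ ($G{\left(U,l \right)} = 164 - \left(1 - \left(4 + 2 l\right)\right) = 164 - \left(-3 - 2 l\right) = 164 + \left(3 + 2 l\right) = 167 + 2 l$)
$\frac{G{\left(141,-160 \right)} + 33421}{-17114 - 41612} = \frac{\left(167 + 2 \left(-160\right)\right) + 33421}{-17114 - 41612} = \frac{\left(167 - 320\right) + 33421}{-58726} = \left(-153 + 33421\right) \left(- \frac{1}{58726}\right) = 33268 \left(- \frac{1}{58726}\right) = - \frac{16634}{29363}$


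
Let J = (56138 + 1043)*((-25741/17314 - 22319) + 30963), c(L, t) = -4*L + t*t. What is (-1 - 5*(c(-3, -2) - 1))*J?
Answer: -325141804525050/8657 ≈ -3.7558e+10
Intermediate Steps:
c(L, t) = t² - 4*L (c(L, t) = -4*L + t² = t² - 4*L)
J = 8556363276975/17314 (J = 57181*((-25741*1/17314 - 22319) + 30963) = 57181*((-25741/17314 - 22319) + 30963) = 57181*(-386456907/17314 + 30963) = 57181*(149636475/17314) = 8556363276975/17314 ≈ 4.9419e+8)
(-1 - 5*(c(-3, -2) - 1))*J = (-1 - 5*(((-2)² - 4*(-3)) - 1))*(8556363276975/17314) = (-1 - 5*((4 + 12) - 1))*(8556363276975/17314) = (-1 - 5*(16 - 1))*(8556363276975/17314) = (-1 - 5*15)*(8556363276975/17314) = (-1 - 1*75)*(8556363276975/17314) = (-1 - 75)*(8556363276975/17314) = -76*8556363276975/17314 = -325141804525050/8657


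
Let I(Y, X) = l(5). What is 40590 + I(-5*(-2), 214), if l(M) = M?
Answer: 40595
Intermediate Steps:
I(Y, X) = 5
40590 + I(-5*(-2), 214) = 40590 + 5 = 40595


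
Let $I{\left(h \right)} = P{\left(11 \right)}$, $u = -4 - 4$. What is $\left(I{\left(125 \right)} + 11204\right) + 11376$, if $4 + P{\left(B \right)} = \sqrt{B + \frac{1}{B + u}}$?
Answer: $22576 + \frac{\sqrt{102}}{3} \approx 22579.0$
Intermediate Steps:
$u = -8$
$P{\left(B \right)} = -4 + \sqrt{B + \frac{1}{-8 + B}}$ ($P{\left(B \right)} = -4 + \sqrt{B + \frac{1}{B - 8}} = -4 + \sqrt{B + \frac{1}{-8 + B}}$)
$I{\left(h \right)} = -4 + \frac{\sqrt{102}}{3}$ ($I{\left(h \right)} = -4 + \sqrt{\frac{1 + 11 \left(-8 + 11\right)}{-8 + 11}} = -4 + \sqrt{\frac{1 + 11 \cdot 3}{3}} = -4 + \sqrt{\frac{1 + 33}{3}} = -4 + \sqrt{\frac{1}{3} \cdot 34} = -4 + \sqrt{\frac{34}{3}} = -4 + \frac{\sqrt{102}}{3}$)
$\left(I{\left(125 \right)} + 11204\right) + 11376 = \left(\left(-4 + \frac{\sqrt{102}}{3}\right) + 11204\right) + 11376 = \left(11200 + \frac{\sqrt{102}}{3}\right) + 11376 = 22576 + \frac{\sqrt{102}}{3}$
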